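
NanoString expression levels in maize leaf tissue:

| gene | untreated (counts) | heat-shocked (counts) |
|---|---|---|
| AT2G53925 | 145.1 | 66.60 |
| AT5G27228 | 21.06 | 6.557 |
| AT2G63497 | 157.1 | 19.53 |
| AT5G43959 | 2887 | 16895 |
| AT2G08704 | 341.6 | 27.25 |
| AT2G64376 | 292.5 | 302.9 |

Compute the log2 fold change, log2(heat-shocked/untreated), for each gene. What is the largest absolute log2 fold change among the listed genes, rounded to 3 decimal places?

3.648

log2(66.60/145.1) = -1.123  (AT2G53925)
log2(6.557/21.06) = -1.683  (AT5G27228)
log2(19.53/157.1) = -3.008  (AT2G63497)
log2(16895/2887) = 2.549  (AT5G43959)
log2(27.25/341.6) = -3.648  (AT2G08704)
log2(302.9/292.5) = 0.050  (AT2G64376)
The largest magnitude belongs to AT2G08704.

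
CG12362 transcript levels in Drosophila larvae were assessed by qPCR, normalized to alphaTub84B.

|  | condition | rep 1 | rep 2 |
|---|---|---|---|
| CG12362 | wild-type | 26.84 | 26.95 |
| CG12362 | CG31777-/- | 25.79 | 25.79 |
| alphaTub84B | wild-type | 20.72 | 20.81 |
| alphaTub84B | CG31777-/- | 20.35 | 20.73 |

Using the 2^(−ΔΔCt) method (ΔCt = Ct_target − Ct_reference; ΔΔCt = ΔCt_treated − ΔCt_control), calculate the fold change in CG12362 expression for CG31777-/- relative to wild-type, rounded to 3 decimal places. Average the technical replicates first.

Mean Ct: CG12362 wild-type 26.895; CG12362 CG31777-/- 25.790; alphaTub84B wild-type 20.765; alphaTub84B CG31777-/- 20.540
ΔCt(wild-type) = 26.895 − 20.765 = 6.130
ΔCt(CG31777-/-) = 25.790 − 20.540 = 5.250
ΔΔCt = 5.250 − 6.130 = -0.880
Fold change = 2^(−(-0.880)) = 2^0.880 = 1.8404

1.840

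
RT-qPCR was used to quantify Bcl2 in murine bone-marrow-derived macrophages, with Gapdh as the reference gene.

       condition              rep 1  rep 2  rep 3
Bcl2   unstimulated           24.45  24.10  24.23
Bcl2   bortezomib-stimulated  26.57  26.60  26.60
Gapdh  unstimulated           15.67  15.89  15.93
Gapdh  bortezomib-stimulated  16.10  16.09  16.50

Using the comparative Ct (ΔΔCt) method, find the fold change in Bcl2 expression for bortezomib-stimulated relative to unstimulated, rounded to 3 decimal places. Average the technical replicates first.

0.262

Mean Ct: Bcl2 unstimulated 24.260; Bcl2 bortezomib-stimulated 26.590; Gapdh unstimulated 15.830; Gapdh bortezomib-stimulated 16.230
ΔCt(unstimulated) = 24.260 − 15.830 = 8.430
ΔCt(bortezomib-stimulated) = 26.590 − 16.230 = 10.360
ΔΔCt = 10.360 − 8.430 = 1.930
Fold change = 2^(−1.930) = 0.2624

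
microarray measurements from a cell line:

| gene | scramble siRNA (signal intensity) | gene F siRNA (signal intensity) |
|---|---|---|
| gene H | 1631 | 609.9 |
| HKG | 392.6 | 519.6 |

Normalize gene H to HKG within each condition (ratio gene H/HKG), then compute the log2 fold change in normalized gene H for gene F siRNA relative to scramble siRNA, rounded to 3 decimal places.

-1.823

gene H/HKG (scramble siRNA) = 1631 / 392.6 = 4.1544
gene H/HKG (gene F siRNA) = 609.9 / 519.6 = 1.1738
Fold change = 1.1738 / 4.1544 = 0.2825
log2(0.2825) = -1.8235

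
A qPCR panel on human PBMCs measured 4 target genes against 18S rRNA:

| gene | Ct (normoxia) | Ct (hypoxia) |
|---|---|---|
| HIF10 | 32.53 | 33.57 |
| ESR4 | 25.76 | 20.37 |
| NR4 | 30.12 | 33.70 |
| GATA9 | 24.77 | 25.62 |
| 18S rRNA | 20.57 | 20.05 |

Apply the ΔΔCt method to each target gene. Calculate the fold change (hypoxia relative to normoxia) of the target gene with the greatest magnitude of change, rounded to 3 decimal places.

HIF10: ΔΔCt = (33.57−20.05) − (32.53−20.57) = 13.52 − 11.96 = 1.56; fold change = 2^-1.56 = 0.339
ESR4: ΔΔCt = (20.37−20.05) − (25.76−20.57) = 0.32 − 5.19 = -4.87; fold change = 2^4.87 = 29.243
NR4: ΔΔCt = (33.70−20.05) − (30.12−20.57) = 13.65 − 9.55 = 4.10; fold change = 2^-4.10 = 0.058
GATA9: ΔΔCt = (25.62−20.05) − (24.77−20.57) = 5.57 − 4.20 = 1.37; fold change = 2^-1.37 = 0.387
ESR4 has the largest |ΔΔCt| = 4.87.

29.243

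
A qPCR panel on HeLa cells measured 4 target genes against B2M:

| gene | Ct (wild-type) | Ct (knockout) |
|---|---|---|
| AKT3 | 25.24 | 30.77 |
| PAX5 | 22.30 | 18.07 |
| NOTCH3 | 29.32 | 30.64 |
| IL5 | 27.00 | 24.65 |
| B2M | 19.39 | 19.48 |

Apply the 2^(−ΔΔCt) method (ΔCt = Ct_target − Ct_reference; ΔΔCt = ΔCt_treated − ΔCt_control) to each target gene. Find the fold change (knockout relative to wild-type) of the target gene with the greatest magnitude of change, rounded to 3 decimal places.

0.023

AKT3: ΔΔCt = (30.77−19.48) − (25.24−19.39) = 11.29 − 5.85 = 5.44; fold change = 2^-5.44 = 0.023
PAX5: ΔΔCt = (18.07−19.48) − (22.30−19.39) = -1.41 − 2.91 = -4.32; fold change = 2^4.32 = 19.973
NOTCH3: ΔΔCt = (30.64−19.48) − (29.32−19.39) = 11.16 − 9.93 = 1.23; fold change = 2^-1.23 = 0.426
IL5: ΔΔCt = (24.65−19.48) − (27.00−19.39) = 5.17 − 7.61 = -2.44; fold change = 2^2.44 = 5.426
AKT3 has the largest |ΔΔCt| = 5.44.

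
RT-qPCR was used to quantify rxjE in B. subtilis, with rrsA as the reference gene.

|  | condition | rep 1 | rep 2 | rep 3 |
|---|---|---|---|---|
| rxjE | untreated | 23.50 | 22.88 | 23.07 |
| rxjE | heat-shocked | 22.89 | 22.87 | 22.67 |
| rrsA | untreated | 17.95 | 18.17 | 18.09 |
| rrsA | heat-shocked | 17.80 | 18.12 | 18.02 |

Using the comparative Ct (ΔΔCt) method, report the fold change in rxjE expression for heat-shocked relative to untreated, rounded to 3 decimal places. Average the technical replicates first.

Mean Ct: rxjE untreated 23.150; rxjE heat-shocked 22.810; rrsA untreated 18.070; rrsA heat-shocked 17.980
ΔCt(untreated) = 23.150 − 18.070 = 5.080
ΔCt(heat-shocked) = 22.810 − 17.980 = 4.830
ΔΔCt = 4.830 − 5.080 = -0.250
Fold change = 2^(−(-0.250)) = 2^0.250 = 1.1892

1.189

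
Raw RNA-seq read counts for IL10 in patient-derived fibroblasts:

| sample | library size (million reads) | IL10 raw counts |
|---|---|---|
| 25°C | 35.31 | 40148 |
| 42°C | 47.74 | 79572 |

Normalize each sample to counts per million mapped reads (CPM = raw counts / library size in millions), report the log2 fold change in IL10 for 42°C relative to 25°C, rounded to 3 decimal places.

CPM(25°C) = 40148 / 35.31 = 1137.0150
CPM(42°C) = 79572 / 47.74 = 1666.7784
Fold change = 1666.7784 / 1137.0150 = 1.46592
log2(1.46592) = 0.5518

0.552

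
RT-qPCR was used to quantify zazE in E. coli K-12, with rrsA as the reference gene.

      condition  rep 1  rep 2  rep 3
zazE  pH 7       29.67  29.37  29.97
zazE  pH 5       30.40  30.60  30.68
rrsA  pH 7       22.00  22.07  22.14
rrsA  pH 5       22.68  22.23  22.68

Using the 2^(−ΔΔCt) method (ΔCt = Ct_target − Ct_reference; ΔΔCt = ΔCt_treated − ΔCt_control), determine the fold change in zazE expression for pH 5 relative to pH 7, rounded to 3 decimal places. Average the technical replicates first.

0.742

Mean Ct: zazE pH 7 29.670; zazE pH 5 30.560; rrsA pH 7 22.070; rrsA pH 5 22.530
ΔCt(pH 7) = 29.670 − 22.070 = 7.600
ΔCt(pH 5) = 30.560 − 22.530 = 8.030
ΔΔCt = 8.030 − 7.600 = 0.430
Fold change = 2^(−0.430) = 0.7423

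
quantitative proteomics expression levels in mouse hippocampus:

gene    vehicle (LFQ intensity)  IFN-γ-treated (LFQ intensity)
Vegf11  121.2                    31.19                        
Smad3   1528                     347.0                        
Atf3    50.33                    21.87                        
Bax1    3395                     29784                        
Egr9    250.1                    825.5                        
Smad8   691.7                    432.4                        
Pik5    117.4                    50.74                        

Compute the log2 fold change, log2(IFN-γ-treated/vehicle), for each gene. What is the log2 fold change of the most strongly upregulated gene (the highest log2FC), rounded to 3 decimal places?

3.133

log2(31.19/121.2) = -1.958  (Vegf11)
log2(347.0/1528) = -2.139  (Smad3)
log2(21.87/50.33) = -1.202  (Atf3)
log2(29784/3395) = 3.133  (Bax1)
log2(825.5/250.1) = 1.723  (Egr9)
log2(432.4/691.7) = -0.678  (Smad8)
log2(50.74/117.4) = -1.210  (Pik5)
Bax1 is most strongly upregulated.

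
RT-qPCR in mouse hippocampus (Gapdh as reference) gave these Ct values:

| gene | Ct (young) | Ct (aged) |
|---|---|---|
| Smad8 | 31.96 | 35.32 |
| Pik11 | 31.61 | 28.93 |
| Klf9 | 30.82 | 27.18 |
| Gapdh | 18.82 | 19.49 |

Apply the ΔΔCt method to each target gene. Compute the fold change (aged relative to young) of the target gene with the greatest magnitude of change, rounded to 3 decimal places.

19.835

Smad8: ΔΔCt = (35.32−19.49) − (31.96−18.82) = 15.83 − 13.14 = 2.69; fold change = 2^-2.69 = 0.155
Pik11: ΔΔCt = (28.93−19.49) − (31.61−18.82) = 9.44 − 12.79 = -3.35; fold change = 2^3.35 = 10.196
Klf9: ΔΔCt = (27.18−19.49) − (30.82−18.82) = 7.69 − 12.00 = -4.31; fold change = 2^4.31 = 19.835
Klf9 has the largest |ΔΔCt| = 4.31.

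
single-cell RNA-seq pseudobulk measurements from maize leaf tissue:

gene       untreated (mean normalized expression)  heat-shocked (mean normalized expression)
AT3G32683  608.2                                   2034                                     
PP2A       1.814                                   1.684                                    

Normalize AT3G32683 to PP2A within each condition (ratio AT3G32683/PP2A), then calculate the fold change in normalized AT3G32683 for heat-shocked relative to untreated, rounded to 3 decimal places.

AT3G32683/PP2A (untreated) = 608.2 / 1.814 = 335.28
AT3G32683/PP2A (heat-shocked) = 2034 / 1.684 = 1207.8
Fold change = 1207.8 / 335.28 = 3.6025

3.602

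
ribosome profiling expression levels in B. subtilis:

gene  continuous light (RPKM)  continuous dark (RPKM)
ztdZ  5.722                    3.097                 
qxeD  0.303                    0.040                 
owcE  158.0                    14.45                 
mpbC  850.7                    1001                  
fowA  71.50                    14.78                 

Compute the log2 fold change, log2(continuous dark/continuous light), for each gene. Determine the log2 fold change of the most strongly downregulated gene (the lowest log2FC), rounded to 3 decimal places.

log2(3.097/5.722) = -0.886  (ztdZ)
log2(0.040/0.303) = -2.921  (qxeD)
log2(14.45/158.0) = -3.451  (owcE)
log2(1001/850.7) = 0.235  (mpbC)
log2(14.78/71.50) = -2.274  (fowA)
owcE is most strongly downregulated.

-3.451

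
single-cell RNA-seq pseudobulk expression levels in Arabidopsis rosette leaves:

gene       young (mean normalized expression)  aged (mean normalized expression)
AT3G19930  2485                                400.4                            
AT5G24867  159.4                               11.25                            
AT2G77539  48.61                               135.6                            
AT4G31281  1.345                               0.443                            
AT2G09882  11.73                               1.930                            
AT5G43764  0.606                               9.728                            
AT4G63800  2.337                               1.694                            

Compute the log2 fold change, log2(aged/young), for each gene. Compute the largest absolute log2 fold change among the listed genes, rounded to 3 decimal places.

4.005

log2(400.4/2485) = -2.634  (AT3G19930)
log2(11.25/159.4) = -3.825  (AT5G24867)
log2(135.6/48.61) = 1.480  (AT2G77539)
log2(0.443/1.345) = -1.602  (AT4G31281)
log2(1.930/11.73) = -2.604  (AT2G09882)
log2(9.728/0.606) = 4.005  (AT5G43764)
log2(1.694/2.337) = -0.464  (AT4G63800)
The largest magnitude belongs to AT5G43764.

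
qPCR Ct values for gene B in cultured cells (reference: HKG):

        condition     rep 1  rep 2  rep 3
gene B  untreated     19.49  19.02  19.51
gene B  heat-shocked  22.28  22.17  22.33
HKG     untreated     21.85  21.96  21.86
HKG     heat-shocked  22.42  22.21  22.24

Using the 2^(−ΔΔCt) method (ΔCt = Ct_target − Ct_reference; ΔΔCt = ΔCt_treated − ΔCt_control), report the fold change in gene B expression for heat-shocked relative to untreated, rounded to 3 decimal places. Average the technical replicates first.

Mean Ct: gene B untreated 19.340; gene B heat-shocked 22.260; HKG untreated 21.890; HKG heat-shocked 22.290
ΔCt(untreated) = 19.340 − 21.890 = -2.550
ΔCt(heat-shocked) = 22.260 − 22.290 = -0.030
ΔΔCt = -0.030 − (-2.550) = 2.520
Fold change = 2^(−2.520) = 0.1743

0.174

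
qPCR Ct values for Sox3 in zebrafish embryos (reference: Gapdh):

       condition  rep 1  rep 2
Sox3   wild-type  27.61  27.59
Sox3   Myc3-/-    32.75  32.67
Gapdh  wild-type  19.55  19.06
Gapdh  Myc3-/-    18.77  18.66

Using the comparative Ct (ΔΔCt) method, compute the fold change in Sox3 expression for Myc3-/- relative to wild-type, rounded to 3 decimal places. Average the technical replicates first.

Mean Ct: Sox3 wild-type 27.600; Sox3 Myc3-/- 32.710; Gapdh wild-type 19.305; Gapdh Myc3-/- 18.715
ΔCt(wild-type) = 27.600 − 19.305 = 8.295
ΔCt(Myc3-/-) = 32.710 − 18.715 = 13.995
ΔΔCt = 13.995 − 8.295 = 5.700
Fold change = 2^(−5.700) = 0.0192

0.019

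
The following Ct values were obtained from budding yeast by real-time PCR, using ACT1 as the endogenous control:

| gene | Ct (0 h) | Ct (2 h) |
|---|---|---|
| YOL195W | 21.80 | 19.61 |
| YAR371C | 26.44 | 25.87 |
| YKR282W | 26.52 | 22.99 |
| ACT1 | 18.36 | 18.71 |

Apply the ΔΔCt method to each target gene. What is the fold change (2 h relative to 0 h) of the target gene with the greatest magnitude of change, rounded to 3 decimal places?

YOL195W: ΔΔCt = (19.61−18.71) − (21.80−18.36) = 0.90 − 3.44 = -2.54; fold change = 2^2.54 = 5.816
YAR371C: ΔΔCt = (25.87−18.71) − (26.44−18.36) = 7.16 − 8.08 = -0.92; fold change = 2^0.92 = 1.892
YKR282W: ΔΔCt = (22.99−18.71) − (26.52−18.36) = 4.28 − 8.16 = -3.88; fold change = 2^3.88 = 14.723
YKR282W has the largest |ΔΔCt| = 3.88.

14.723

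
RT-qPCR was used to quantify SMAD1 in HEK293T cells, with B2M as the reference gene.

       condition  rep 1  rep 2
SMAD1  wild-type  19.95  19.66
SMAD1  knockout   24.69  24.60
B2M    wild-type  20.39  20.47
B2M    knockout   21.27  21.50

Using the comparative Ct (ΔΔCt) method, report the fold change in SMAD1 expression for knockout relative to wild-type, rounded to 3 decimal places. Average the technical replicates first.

Mean Ct: SMAD1 wild-type 19.805; SMAD1 knockout 24.645; B2M wild-type 20.430; B2M knockout 21.385
ΔCt(wild-type) = 19.805 − 20.430 = -0.625
ΔCt(knockout) = 24.645 − 21.385 = 3.260
ΔΔCt = 3.260 − (-0.625) = 3.885
Fold change = 2^(−3.885) = 0.0677

0.068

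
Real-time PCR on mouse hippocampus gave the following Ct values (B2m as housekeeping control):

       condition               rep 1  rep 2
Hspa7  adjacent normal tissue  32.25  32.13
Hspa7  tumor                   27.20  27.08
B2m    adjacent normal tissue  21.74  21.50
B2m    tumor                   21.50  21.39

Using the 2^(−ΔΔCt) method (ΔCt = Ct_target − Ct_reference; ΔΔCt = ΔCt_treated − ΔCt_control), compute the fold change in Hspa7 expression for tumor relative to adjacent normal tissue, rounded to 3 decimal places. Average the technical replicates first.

Mean Ct: Hspa7 adjacent normal tissue 32.190; Hspa7 tumor 27.140; B2m adjacent normal tissue 21.620; B2m tumor 21.445
ΔCt(adjacent normal tissue) = 32.190 − 21.620 = 10.570
ΔCt(tumor) = 27.140 − 21.445 = 5.695
ΔΔCt = 5.695 − 10.570 = -4.875
Fold change = 2^(−(-4.875)) = 2^4.875 = 29.3441

29.344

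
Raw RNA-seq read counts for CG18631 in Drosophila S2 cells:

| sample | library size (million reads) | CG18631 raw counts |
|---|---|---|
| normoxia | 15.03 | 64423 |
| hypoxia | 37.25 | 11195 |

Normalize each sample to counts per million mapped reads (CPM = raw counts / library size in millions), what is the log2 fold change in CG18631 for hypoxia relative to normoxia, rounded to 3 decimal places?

-3.834

CPM(normoxia) = 64423 / 15.03 = 4286.2941
CPM(hypoxia) = 11195 / 37.25 = 300.5369
Fold change = 300.5369 / 4286.2941 = 0.07012
log2(0.07012) = -3.8341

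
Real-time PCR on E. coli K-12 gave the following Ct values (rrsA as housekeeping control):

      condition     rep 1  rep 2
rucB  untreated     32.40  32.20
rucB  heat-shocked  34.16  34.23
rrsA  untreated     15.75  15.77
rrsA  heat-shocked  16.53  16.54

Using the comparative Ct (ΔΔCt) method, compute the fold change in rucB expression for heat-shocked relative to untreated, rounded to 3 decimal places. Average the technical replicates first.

Mean Ct: rucB untreated 32.300; rucB heat-shocked 34.195; rrsA untreated 15.760; rrsA heat-shocked 16.535
ΔCt(untreated) = 32.300 − 15.760 = 16.540
ΔCt(heat-shocked) = 34.195 − 16.535 = 17.660
ΔΔCt = 17.660 − 16.540 = 1.120
Fold change = 2^(−1.120) = 0.4601

0.460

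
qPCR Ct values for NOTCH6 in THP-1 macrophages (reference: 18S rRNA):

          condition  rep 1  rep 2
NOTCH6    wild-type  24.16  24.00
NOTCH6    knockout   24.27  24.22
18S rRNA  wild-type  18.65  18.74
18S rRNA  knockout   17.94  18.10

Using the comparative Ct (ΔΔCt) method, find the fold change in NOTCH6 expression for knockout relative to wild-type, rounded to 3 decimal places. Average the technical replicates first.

Mean Ct: NOTCH6 wild-type 24.080; NOTCH6 knockout 24.245; 18S rRNA wild-type 18.695; 18S rRNA knockout 18.020
ΔCt(wild-type) = 24.080 − 18.695 = 5.385
ΔCt(knockout) = 24.245 − 18.020 = 6.225
ΔΔCt = 6.225 − 5.385 = 0.840
Fold change = 2^(−0.840) = 0.5586

0.559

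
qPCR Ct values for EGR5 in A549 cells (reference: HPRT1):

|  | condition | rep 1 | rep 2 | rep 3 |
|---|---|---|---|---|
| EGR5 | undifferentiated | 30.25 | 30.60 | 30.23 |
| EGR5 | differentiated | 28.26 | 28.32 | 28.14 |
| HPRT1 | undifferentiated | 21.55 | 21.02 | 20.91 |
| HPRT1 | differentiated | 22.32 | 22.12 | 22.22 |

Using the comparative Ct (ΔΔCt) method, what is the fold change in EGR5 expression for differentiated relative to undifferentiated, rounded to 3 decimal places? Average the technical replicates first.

Mean Ct: EGR5 undifferentiated 30.360; EGR5 differentiated 28.240; HPRT1 undifferentiated 21.160; HPRT1 differentiated 22.220
ΔCt(undifferentiated) = 30.360 − 21.160 = 9.200
ΔCt(differentiated) = 28.240 − 22.220 = 6.020
ΔΔCt = 6.020 − 9.200 = -3.180
Fold change = 2^(−(-3.180)) = 2^3.180 = 9.0631

9.063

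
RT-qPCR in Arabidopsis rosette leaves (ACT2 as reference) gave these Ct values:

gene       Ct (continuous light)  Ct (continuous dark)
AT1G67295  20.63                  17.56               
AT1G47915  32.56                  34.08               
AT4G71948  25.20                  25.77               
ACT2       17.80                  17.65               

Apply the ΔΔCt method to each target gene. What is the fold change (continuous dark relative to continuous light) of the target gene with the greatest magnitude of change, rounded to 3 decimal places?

AT1G67295: ΔΔCt = (17.56−17.65) − (20.63−17.80) = -0.09 − 2.83 = -2.92; fold change = 2^2.92 = 7.568
AT1G47915: ΔΔCt = (34.08−17.65) − (32.56−17.80) = 16.43 − 14.76 = 1.67; fold change = 2^-1.67 = 0.314
AT4G71948: ΔΔCt = (25.77−17.65) − (25.20−17.80) = 8.12 − 7.40 = 0.72; fold change = 2^-0.72 = 0.607
AT1G67295 has the largest |ΔΔCt| = 2.92.

7.568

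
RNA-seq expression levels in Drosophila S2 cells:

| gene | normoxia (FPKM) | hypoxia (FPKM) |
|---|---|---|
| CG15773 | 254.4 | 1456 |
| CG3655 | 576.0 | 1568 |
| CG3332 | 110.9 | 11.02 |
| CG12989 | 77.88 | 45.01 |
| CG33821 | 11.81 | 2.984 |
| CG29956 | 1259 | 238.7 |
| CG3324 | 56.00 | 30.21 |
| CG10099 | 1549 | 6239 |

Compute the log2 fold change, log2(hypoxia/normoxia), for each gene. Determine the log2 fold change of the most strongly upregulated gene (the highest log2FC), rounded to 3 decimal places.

2.517

log2(1456/254.4) = 2.517  (CG15773)
log2(1568/576.0) = 1.445  (CG3655)
log2(11.02/110.9) = -3.331  (CG3332)
log2(45.01/77.88) = -0.791  (CG12989)
log2(2.984/11.81) = -1.985  (CG33821)
log2(238.7/1259) = -2.399  (CG29956)
log2(30.21/56.00) = -0.890  (CG3324)
log2(6239/1549) = 2.010  (CG10099)
CG15773 is most strongly upregulated.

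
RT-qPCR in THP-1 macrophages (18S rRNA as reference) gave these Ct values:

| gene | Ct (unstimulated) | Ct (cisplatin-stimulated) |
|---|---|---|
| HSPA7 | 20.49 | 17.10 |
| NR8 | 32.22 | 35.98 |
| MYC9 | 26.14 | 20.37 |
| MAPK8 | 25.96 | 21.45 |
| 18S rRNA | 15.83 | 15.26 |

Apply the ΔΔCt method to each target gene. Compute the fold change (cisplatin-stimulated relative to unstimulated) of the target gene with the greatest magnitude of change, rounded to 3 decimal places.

HSPA7: ΔΔCt = (17.10−15.26) − (20.49−15.83) = 1.84 − 4.66 = -2.82; fold change = 2^2.82 = 7.062
NR8: ΔΔCt = (35.98−15.26) − (32.22−15.83) = 20.72 − 16.39 = 4.33; fold change = 2^-4.33 = 0.050
MYC9: ΔΔCt = (20.37−15.26) − (26.14−15.83) = 5.11 − 10.31 = -5.20; fold change = 2^5.20 = 36.758
MAPK8: ΔΔCt = (21.45−15.26) − (25.96−15.83) = 6.19 − 10.13 = -3.94; fold change = 2^3.94 = 15.348
MYC9 has the largest |ΔΔCt| = 5.20.

36.758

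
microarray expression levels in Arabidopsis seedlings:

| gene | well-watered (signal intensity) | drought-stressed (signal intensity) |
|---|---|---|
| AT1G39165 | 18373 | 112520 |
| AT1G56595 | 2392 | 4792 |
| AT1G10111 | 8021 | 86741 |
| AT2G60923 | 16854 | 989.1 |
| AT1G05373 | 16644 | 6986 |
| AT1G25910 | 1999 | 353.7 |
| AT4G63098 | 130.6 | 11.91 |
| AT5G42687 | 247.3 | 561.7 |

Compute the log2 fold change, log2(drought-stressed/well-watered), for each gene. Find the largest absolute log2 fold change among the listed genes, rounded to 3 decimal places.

log2(112520/18373) = 2.615  (AT1G39165)
log2(4792/2392) = 1.002  (AT1G56595)
log2(86741/8021) = 3.435  (AT1G10111)
log2(989.1/16854) = -4.091  (AT2G60923)
log2(6986/16644) = -1.252  (AT1G05373)
log2(353.7/1999) = -2.499  (AT1G25910)
log2(11.91/130.6) = -3.455  (AT4G63098)
log2(561.7/247.3) = 1.184  (AT5G42687)
The largest magnitude belongs to AT2G60923.

4.091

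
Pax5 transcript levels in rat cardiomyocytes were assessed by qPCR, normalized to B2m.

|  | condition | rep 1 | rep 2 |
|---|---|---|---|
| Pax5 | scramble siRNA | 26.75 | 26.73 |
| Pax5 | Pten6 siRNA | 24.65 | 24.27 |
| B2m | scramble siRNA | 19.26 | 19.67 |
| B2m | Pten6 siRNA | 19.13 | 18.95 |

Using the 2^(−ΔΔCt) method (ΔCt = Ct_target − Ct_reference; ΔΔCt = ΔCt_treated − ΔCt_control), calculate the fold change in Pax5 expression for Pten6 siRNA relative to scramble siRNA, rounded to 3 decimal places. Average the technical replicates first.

Mean Ct: Pax5 scramble siRNA 26.740; Pax5 Pten6 siRNA 24.460; B2m scramble siRNA 19.465; B2m Pten6 siRNA 19.040
ΔCt(scramble siRNA) = 26.740 − 19.465 = 7.275
ΔCt(Pten6 siRNA) = 24.460 − 19.040 = 5.420
ΔΔCt = 5.420 − 7.275 = -1.855
Fold change = 2^(−(-1.855)) = 2^1.855 = 3.6175

3.618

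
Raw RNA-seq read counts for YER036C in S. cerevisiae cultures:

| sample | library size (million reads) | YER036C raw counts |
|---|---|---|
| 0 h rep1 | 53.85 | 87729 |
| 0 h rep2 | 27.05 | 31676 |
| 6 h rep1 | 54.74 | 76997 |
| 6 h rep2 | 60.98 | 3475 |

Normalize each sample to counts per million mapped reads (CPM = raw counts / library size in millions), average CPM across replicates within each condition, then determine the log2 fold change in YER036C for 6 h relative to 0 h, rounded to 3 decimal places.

-0.936

CPM(0 h rep1) = 87729 / 53.85 = 1629.1365
CPM(0 h rep2) = 31676 / 27.05 = 1171.0166
CPM(6 h rep1) = 76997 / 54.74 = 1406.5948
CPM(6 h rep2) = 3475 / 60.98 = 56.9859
mean CPM(0 h) = 1400.0766; mean CPM(6 h) = 731.7904
Fold change = 731.7904 / 1400.0766 = 0.52268
log2(0.52268) = -0.9360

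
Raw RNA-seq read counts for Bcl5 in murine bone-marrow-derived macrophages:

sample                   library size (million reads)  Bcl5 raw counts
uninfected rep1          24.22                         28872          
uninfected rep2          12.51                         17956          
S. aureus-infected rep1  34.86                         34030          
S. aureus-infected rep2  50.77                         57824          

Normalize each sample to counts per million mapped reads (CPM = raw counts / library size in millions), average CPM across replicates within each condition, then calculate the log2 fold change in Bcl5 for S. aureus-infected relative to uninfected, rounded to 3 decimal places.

-0.313

CPM(uninfected rep1) = 28872 / 24.22 = 1192.0727
CPM(uninfected rep2) = 17956 / 12.51 = 1435.3317
CPM(S. aureus-infected rep1) = 34030 / 34.86 = 976.1905
CPM(S. aureus-infected rep2) = 57824 / 50.77 = 1138.9403
mean CPM(uninfected) = 1313.7022; mean CPM(S. aureus-infected) = 1057.5654
Fold change = 1057.5654 / 1313.7022 = 0.80503
log2(0.80503) = -0.3129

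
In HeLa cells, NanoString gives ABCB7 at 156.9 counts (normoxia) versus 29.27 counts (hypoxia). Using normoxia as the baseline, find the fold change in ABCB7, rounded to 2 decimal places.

Fold change = 29.27 / 156.9 = 0.187
ABCB7 is downregulated.

0.19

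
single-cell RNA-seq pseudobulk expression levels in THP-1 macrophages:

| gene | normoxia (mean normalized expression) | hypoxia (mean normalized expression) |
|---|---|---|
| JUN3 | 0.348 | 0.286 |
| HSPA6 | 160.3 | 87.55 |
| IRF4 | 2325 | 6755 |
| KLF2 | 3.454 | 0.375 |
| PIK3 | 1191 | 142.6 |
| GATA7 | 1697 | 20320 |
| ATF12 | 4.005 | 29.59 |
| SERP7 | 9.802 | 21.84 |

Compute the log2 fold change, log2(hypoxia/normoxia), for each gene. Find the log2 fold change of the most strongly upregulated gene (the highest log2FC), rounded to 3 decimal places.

log2(0.286/0.348) = -0.283  (JUN3)
log2(87.55/160.3) = -0.873  (HSPA6)
log2(6755/2325) = 1.539  (IRF4)
log2(0.375/3.454) = -3.203  (KLF2)
log2(142.6/1191) = -3.062  (PIK3)
log2(20320/1697) = 3.582  (GATA7)
log2(29.59/4.005) = 2.885  (ATF12)
log2(21.84/9.802) = 1.156  (SERP7)
GATA7 is most strongly upregulated.

3.582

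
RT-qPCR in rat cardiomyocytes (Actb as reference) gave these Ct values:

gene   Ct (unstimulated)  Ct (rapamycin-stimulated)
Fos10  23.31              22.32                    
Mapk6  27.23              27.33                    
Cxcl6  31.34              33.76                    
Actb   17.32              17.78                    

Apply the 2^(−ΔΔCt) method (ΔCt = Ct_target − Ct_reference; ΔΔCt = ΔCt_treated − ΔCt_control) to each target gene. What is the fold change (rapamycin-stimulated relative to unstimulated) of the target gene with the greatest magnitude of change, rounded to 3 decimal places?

0.257

Fos10: ΔΔCt = (22.32−17.78) − (23.31−17.32) = 4.54 − 5.99 = -1.45; fold change = 2^1.45 = 2.732
Mapk6: ΔΔCt = (27.33−17.78) − (27.23−17.32) = 9.55 − 9.91 = -0.36; fold change = 2^0.36 = 1.283
Cxcl6: ΔΔCt = (33.76−17.78) − (31.34−17.32) = 15.98 − 14.02 = 1.96; fold change = 2^-1.96 = 0.257
Cxcl6 has the largest |ΔΔCt| = 1.96.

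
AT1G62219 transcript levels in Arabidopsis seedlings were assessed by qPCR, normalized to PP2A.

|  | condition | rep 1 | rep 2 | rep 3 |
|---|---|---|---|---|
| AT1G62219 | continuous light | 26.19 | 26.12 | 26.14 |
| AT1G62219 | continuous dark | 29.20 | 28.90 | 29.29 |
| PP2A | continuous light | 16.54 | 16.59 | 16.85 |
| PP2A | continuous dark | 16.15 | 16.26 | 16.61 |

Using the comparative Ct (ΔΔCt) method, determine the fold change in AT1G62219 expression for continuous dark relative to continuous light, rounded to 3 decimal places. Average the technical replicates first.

0.102

Mean Ct: AT1G62219 continuous light 26.150; AT1G62219 continuous dark 29.130; PP2A continuous light 16.660; PP2A continuous dark 16.340
ΔCt(continuous light) = 26.150 − 16.660 = 9.490
ΔCt(continuous dark) = 29.130 − 16.340 = 12.790
ΔΔCt = 12.790 − 9.490 = 3.300
Fold change = 2^(−3.300) = 0.1015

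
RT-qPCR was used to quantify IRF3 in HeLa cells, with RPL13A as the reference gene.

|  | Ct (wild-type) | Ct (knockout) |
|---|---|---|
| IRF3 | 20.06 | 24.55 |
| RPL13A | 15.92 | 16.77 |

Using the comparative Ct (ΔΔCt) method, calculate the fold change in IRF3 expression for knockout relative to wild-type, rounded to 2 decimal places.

0.08

ΔCt(wild-type) = 20.060 − 15.920 = 4.140
ΔCt(knockout) = 24.550 − 16.770 = 7.780
ΔΔCt = 7.780 − 4.140 = 3.640
Fold change = 2^(−3.640) = 0.080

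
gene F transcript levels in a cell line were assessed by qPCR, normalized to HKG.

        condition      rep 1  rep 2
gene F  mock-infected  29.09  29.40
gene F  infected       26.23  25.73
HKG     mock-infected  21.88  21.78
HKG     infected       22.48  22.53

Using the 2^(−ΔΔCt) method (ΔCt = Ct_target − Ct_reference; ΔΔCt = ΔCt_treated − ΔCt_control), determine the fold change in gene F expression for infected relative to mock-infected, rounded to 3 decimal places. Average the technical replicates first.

15.348

Mean Ct: gene F mock-infected 29.245; gene F infected 25.980; HKG mock-infected 21.830; HKG infected 22.505
ΔCt(mock-infected) = 29.245 − 21.830 = 7.415
ΔCt(infected) = 25.980 − 22.505 = 3.475
ΔΔCt = 3.475 − 7.415 = -3.940
Fold change = 2^(−(-3.940)) = 2^3.940 = 15.3482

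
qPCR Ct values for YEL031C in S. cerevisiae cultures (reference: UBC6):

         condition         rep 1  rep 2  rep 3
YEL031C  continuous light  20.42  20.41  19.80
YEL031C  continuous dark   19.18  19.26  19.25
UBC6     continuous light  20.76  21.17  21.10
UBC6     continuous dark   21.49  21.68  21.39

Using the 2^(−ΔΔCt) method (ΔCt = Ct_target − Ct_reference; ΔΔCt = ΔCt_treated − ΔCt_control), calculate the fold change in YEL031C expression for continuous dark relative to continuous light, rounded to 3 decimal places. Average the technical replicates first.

2.809

Mean Ct: YEL031C continuous light 20.210; YEL031C continuous dark 19.230; UBC6 continuous light 21.010; UBC6 continuous dark 21.520
ΔCt(continuous light) = 20.210 − 21.010 = -0.800
ΔCt(continuous dark) = 19.230 − 21.520 = -2.290
ΔΔCt = -2.290 − (-0.800) = -1.490
Fold change = 2^(−(-1.490)) = 2^1.490 = 2.8089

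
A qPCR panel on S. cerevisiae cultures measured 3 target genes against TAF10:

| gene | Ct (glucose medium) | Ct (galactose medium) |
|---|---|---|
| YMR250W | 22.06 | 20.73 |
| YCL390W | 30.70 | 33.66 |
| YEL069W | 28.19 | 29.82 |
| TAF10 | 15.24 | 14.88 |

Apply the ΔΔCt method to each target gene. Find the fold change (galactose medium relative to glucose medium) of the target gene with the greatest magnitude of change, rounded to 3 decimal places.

YMR250W: ΔΔCt = (20.73−14.88) − (22.06−15.24) = 5.85 − 6.82 = -0.97; fold change = 2^0.97 = 1.959
YCL390W: ΔΔCt = (33.66−14.88) − (30.70−15.24) = 18.78 − 15.46 = 3.32; fold change = 2^-3.32 = 0.100
YEL069W: ΔΔCt = (29.82−14.88) − (28.19−15.24) = 14.94 − 12.95 = 1.99; fold change = 2^-1.99 = 0.252
YCL390W has the largest |ΔΔCt| = 3.32.

0.100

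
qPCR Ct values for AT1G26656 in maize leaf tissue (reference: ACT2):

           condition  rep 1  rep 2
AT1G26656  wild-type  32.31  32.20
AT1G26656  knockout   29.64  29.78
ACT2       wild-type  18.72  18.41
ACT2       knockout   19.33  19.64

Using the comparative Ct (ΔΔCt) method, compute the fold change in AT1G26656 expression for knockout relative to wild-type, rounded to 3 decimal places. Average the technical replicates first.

11.043

Mean Ct: AT1G26656 wild-type 32.255; AT1G26656 knockout 29.710; ACT2 wild-type 18.565; ACT2 knockout 19.485
ΔCt(wild-type) = 32.255 − 18.565 = 13.690
ΔCt(knockout) = 29.710 − 19.485 = 10.225
ΔΔCt = 10.225 − 13.690 = -3.465
Fold change = 2^(−(-3.465)) = 2^3.465 = 11.0425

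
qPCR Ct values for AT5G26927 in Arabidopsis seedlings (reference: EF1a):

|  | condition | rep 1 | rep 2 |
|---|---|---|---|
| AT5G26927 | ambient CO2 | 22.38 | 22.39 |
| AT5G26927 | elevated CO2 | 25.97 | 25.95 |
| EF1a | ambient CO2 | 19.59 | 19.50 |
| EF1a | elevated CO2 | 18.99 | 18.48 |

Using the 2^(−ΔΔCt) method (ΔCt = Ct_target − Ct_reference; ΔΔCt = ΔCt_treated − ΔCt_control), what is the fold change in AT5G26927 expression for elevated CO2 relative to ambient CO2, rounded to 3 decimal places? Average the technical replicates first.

Mean Ct: AT5G26927 ambient CO2 22.385; AT5G26927 elevated CO2 25.960; EF1a ambient CO2 19.545; EF1a elevated CO2 18.735
ΔCt(ambient CO2) = 22.385 − 19.545 = 2.840
ΔCt(elevated CO2) = 25.960 − 18.735 = 7.225
ΔΔCt = 7.225 − 2.840 = 4.385
Fold change = 2^(−4.385) = 0.0479

0.048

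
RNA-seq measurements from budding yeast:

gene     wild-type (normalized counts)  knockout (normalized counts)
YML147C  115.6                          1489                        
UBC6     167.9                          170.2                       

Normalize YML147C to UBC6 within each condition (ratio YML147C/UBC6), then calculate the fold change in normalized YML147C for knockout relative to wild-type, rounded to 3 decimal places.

12.707

YML147C/UBC6 (wild-type) = 115.6 / 167.9 = 0.68851
YML147C/UBC6 (knockout) = 1489 / 170.2 = 8.7485
Fold change = 8.7485 / 0.68851 = 12.7066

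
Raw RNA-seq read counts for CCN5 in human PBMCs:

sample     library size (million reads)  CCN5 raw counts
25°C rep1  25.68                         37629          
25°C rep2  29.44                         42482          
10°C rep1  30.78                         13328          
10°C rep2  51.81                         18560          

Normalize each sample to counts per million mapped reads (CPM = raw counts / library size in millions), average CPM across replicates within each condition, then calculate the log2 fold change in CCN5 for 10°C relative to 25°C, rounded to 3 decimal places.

CPM(25°C rep1) = 37629 / 25.68 = 1465.3037
CPM(25°C rep2) = 42482 / 29.44 = 1443.0027
CPM(10°C rep1) = 13328 / 30.78 = 433.0084
CPM(10°C rep2) = 18560 / 51.81 = 358.2320
mean CPM(25°C) = 1454.1532; mean CPM(10°C) = 395.6202
Fold change = 395.6202 / 1454.1532 = 0.27206
log2(0.27206) = -1.8780

-1.878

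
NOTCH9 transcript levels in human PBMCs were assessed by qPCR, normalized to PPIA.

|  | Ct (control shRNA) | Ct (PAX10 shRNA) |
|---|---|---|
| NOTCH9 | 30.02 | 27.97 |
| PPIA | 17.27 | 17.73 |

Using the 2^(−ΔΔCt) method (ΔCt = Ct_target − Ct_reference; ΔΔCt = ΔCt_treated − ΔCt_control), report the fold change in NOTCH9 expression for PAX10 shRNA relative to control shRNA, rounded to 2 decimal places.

ΔCt(control shRNA) = 30.020 − 17.270 = 12.750
ΔCt(PAX10 shRNA) = 27.970 − 17.730 = 10.240
ΔΔCt = 10.240 − 12.750 = -2.510
Fold change = 2^(−(-2.510)) = 2^2.510 = 5.696

5.70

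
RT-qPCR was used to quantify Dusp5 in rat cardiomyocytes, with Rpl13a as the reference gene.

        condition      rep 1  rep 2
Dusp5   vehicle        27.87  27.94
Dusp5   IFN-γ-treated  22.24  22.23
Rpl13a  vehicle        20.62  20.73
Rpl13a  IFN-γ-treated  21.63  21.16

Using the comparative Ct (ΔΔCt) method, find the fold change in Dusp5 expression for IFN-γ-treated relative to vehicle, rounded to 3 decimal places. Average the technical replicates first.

83.865

Mean Ct: Dusp5 vehicle 27.905; Dusp5 IFN-γ-treated 22.235; Rpl13a vehicle 20.675; Rpl13a IFN-γ-treated 21.395
ΔCt(vehicle) = 27.905 − 20.675 = 7.230
ΔCt(IFN-γ-treated) = 22.235 − 21.395 = 0.840
ΔΔCt = 0.840 − 7.230 = -6.390
Fold change = 2^(−(-6.390)) = 2^6.390 = 83.8652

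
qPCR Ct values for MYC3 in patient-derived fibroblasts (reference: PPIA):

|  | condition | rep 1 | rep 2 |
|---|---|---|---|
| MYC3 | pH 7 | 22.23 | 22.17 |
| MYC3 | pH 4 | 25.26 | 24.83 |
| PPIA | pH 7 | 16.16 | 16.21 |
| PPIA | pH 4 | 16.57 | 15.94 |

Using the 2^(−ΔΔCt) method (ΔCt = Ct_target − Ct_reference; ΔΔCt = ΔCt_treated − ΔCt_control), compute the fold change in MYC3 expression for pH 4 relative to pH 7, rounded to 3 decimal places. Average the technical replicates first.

Mean Ct: MYC3 pH 7 22.200; MYC3 pH 4 25.045; PPIA pH 7 16.185; PPIA pH 4 16.255
ΔCt(pH 7) = 22.200 − 16.185 = 6.015
ΔCt(pH 4) = 25.045 − 16.255 = 8.790
ΔΔCt = 8.790 − 6.015 = 2.775
Fold change = 2^(−2.775) = 0.1461

0.146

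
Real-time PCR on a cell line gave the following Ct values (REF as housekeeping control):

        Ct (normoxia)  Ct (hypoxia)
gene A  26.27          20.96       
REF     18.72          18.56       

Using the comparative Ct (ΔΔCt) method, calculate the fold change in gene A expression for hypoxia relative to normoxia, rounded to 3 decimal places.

35.506

ΔCt(normoxia) = 26.270 − 18.720 = 7.550
ΔCt(hypoxia) = 20.960 − 18.560 = 2.400
ΔΔCt = 2.400 − 7.550 = -5.150
Fold change = 2^(−(-5.150)) = 2^5.150 = 35.5062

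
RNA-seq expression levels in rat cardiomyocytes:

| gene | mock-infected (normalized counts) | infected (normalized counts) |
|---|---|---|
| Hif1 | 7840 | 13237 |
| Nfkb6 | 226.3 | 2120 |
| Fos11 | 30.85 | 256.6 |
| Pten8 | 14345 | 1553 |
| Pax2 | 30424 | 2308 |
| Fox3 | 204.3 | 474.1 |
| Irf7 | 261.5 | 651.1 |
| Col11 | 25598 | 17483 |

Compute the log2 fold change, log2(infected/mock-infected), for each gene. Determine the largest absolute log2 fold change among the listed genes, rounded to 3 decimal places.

3.720

log2(13237/7840) = 0.756  (Hif1)
log2(2120/226.3) = 3.228  (Nfkb6)
log2(256.6/30.85) = 3.056  (Fos11)
log2(1553/14345) = -3.207  (Pten8)
log2(2308/30424) = -3.720  (Pax2)
log2(474.1/204.3) = 1.215  (Fox3)
log2(651.1/261.5) = 1.316  (Irf7)
log2(17483/25598) = -0.550  (Col11)
The largest magnitude belongs to Pax2.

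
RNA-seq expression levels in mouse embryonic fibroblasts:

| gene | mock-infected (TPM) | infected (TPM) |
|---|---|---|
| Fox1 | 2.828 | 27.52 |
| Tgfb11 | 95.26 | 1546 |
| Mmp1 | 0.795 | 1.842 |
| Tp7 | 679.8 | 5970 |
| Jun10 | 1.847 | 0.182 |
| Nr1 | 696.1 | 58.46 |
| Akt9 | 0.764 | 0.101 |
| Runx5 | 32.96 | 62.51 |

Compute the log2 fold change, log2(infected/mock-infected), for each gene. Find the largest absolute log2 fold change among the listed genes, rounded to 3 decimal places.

4.021

log2(27.52/2.828) = 3.283  (Fox1)
log2(1546/95.26) = 4.021  (Tgfb11)
log2(1.842/0.795) = 1.212  (Mmp1)
log2(5970/679.8) = 3.135  (Tp7)
log2(0.182/1.847) = -3.343  (Jun10)
log2(58.46/696.1) = -3.574  (Nr1)
log2(0.101/0.764) = -2.919  (Akt9)
log2(62.51/32.96) = 0.923  (Runx5)
The largest magnitude belongs to Tgfb11.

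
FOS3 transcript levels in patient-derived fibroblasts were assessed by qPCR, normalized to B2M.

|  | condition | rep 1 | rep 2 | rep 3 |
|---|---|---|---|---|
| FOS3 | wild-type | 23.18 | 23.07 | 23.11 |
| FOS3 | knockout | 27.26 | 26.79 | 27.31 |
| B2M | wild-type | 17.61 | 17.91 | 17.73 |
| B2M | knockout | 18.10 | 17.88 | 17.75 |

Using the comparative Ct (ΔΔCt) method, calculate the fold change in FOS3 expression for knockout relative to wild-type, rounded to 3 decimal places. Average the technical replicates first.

0.070

Mean Ct: FOS3 wild-type 23.120; FOS3 knockout 27.120; B2M wild-type 17.750; B2M knockout 17.910
ΔCt(wild-type) = 23.120 − 17.750 = 5.370
ΔCt(knockout) = 27.120 − 17.910 = 9.210
ΔΔCt = 9.210 − 5.370 = 3.840
Fold change = 2^(−3.840) = 0.0698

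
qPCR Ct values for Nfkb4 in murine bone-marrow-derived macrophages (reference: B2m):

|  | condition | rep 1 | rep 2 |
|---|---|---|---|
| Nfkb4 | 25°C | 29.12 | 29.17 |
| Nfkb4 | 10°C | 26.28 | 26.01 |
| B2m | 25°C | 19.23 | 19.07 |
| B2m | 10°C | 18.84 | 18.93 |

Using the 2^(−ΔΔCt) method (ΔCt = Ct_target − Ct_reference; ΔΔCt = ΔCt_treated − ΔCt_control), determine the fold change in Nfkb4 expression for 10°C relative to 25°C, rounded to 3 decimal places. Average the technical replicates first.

Mean Ct: Nfkb4 25°C 29.145; Nfkb4 10°C 26.145; B2m 25°C 19.150; B2m 10°C 18.885
ΔCt(25°C) = 29.145 − 19.150 = 9.995
ΔCt(10°C) = 26.145 − 18.885 = 7.260
ΔΔCt = 7.260 − 9.995 = -2.735
Fold change = 2^(−(-2.735)) = 2^2.735 = 6.6576

6.658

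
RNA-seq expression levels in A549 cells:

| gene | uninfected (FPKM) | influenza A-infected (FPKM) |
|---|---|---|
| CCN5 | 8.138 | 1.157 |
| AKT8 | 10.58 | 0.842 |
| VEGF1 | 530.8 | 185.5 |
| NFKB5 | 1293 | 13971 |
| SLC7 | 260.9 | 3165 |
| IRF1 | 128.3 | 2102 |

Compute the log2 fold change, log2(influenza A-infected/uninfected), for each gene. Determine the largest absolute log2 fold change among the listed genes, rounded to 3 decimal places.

4.034

log2(1.157/8.138) = -2.814  (CCN5)
log2(0.842/10.58) = -3.651  (AKT8)
log2(185.5/530.8) = -1.517  (VEGF1)
log2(13971/1293) = 3.434  (NFKB5)
log2(3165/260.9) = 3.601  (SLC7)
log2(2102/128.3) = 4.034  (IRF1)
The largest magnitude belongs to IRF1.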